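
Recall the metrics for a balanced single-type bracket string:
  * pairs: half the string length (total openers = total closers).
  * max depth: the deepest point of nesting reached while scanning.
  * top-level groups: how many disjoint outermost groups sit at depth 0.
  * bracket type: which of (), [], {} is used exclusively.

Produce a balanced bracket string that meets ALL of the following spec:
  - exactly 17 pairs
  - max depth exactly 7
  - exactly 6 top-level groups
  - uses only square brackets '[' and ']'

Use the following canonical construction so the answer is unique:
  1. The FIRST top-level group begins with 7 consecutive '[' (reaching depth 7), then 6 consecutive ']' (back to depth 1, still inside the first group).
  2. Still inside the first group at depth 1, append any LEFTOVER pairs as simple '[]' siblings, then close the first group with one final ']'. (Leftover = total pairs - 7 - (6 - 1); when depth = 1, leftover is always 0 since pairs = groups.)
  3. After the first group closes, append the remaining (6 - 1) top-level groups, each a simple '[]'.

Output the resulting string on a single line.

Answer: [[[[[[[]]]]]][][][][][]][][][][][]

Derivation:
Spec: pairs=17 depth=7 groups=6
Leftover pairs = 17 - 7 - (6-1) = 5
First group: deep chain of depth 7 + 5 sibling pairs
Remaining 5 groups: simple '[]' each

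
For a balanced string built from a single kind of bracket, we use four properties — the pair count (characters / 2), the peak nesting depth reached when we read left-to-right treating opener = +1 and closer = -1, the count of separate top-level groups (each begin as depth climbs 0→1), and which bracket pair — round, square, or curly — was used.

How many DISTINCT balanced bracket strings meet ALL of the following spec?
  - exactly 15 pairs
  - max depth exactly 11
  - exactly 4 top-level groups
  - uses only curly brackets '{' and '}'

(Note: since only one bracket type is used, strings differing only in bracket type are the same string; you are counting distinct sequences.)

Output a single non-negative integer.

Answer: 88

Derivation:
Spec: pairs=15 depth=11 groups=4
Count(depth <= 11) = 1188636
Count(depth <= 10) = 1188548
Count(depth == 11) = 1188636 - 1188548 = 88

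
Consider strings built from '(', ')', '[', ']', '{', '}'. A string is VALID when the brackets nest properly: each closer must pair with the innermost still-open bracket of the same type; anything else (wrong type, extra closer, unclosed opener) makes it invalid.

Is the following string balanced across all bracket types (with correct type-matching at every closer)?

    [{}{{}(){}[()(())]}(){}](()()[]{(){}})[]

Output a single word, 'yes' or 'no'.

pos 0: push '['; stack = [
pos 1: push '{'; stack = [{
pos 2: '}' matches '{'; pop; stack = [
pos 3: push '{'; stack = [{
pos 4: push '{'; stack = [{{
pos 5: '}' matches '{'; pop; stack = [{
pos 6: push '('; stack = [{(
pos 7: ')' matches '('; pop; stack = [{
pos 8: push '{'; stack = [{{
pos 9: '}' matches '{'; pop; stack = [{
pos 10: push '['; stack = [{[
pos 11: push '('; stack = [{[(
pos 12: ')' matches '('; pop; stack = [{[
pos 13: push '('; stack = [{[(
pos 14: push '('; stack = [{[((
pos 15: ')' matches '('; pop; stack = [{[(
pos 16: ')' matches '('; pop; stack = [{[
pos 17: ']' matches '['; pop; stack = [{
pos 18: '}' matches '{'; pop; stack = [
pos 19: push '('; stack = [(
pos 20: ')' matches '('; pop; stack = [
pos 21: push '{'; stack = [{
pos 22: '}' matches '{'; pop; stack = [
pos 23: ']' matches '['; pop; stack = (empty)
pos 24: push '('; stack = (
pos 25: push '('; stack = ((
pos 26: ')' matches '('; pop; stack = (
pos 27: push '('; stack = ((
pos 28: ')' matches '('; pop; stack = (
pos 29: push '['; stack = ([
pos 30: ']' matches '['; pop; stack = (
pos 31: push '{'; stack = ({
pos 32: push '('; stack = ({(
pos 33: ')' matches '('; pop; stack = ({
pos 34: push '{'; stack = ({{
pos 35: '}' matches '{'; pop; stack = ({
pos 36: '}' matches '{'; pop; stack = (
pos 37: ')' matches '('; pop; stack = (empty)
pos 38: push '['; stack = [
pos 39: ']' matches '['; pop; stack = (empty)
end: stack empty → VALID
Verdict: properly nested → yes

Answer: yes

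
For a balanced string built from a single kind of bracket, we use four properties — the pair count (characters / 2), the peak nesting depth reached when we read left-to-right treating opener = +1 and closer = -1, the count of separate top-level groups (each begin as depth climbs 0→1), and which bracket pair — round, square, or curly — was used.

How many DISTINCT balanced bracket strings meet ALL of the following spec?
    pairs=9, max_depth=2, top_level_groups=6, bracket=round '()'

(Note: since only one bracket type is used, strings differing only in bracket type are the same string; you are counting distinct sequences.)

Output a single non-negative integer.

Spec: pairs=9 depth=2 groups=6
Count(depth <= 2) = 56
Count(depth <= 1) = 0
Count(depth == 2) = 56 - 0 = 56

Answer: 56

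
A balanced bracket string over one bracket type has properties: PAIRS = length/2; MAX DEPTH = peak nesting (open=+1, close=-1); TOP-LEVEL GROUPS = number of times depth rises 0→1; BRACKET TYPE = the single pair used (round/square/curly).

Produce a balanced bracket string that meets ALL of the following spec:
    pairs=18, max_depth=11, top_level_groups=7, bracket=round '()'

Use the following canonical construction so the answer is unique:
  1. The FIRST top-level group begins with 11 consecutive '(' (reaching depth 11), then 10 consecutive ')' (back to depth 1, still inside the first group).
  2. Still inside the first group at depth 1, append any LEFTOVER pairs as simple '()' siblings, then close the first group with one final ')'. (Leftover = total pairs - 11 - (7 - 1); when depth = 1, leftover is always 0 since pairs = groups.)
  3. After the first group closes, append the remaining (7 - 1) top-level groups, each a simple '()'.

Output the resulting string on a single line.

Spec: pairs=18 depth=11 groups=7
Leftover pairs = 18 - 11 - (7-1) = 1
First group: deep chain of depth 11 + 1 sibling pairs
Remaining 6 groups: simple '()' each

Answer: ((((((((((())))))))))())()()()()()()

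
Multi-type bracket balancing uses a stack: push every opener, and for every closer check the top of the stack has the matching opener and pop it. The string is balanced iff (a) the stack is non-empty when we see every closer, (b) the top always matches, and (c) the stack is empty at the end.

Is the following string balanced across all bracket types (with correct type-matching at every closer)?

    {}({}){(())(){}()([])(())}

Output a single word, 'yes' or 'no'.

Answer: yes

Derivation:
pos 0: push '{'; stack = {
pos 1: '}' matches '{'; pop; stack = (empty)
pos 2: push '('; stack = (
pos 3: push '{'; stack = ({
pos 4: '}' matches '{'; pop; stack = (
pos 5: ')' matches '('; pop; stack = (empty)
pos 6: push '{'; stack = {
pos 7: push '('; stack = {(
pos 8: push '('; stack = {((
pos 9: ')' matches '('; pop; stack = {(
pos 10: ')' matches '('; pop; stack = {
pos 11: push '('; stack = {(
pos 12: ')' matches '('; pop; stack = {
pos 13: push '{'; stack = {{
pos 14: '}' matches '{'; pop; stack = {
pos 15: push '('; stack = {(
pos 16: ')' matches '('; pop; stack = {
pos 17: push '('; stack = {(
pos 18: push '['; stack = {([
pos 19: ']' matches '['; pop; stack = {(
pos 20: ')' matches '('; pop; stack = {
pos 21: push '('; stack = {(
pos 22: push '('; stack = {((
pos 23: ')' matches '('; pop; stack = {(
pos 24: ')' matches '('; pop; stack = {
pos 25: '}' matches '{'; pop; stack = (empty)
end: stack empty → VALID
Verdict: properly nested → yes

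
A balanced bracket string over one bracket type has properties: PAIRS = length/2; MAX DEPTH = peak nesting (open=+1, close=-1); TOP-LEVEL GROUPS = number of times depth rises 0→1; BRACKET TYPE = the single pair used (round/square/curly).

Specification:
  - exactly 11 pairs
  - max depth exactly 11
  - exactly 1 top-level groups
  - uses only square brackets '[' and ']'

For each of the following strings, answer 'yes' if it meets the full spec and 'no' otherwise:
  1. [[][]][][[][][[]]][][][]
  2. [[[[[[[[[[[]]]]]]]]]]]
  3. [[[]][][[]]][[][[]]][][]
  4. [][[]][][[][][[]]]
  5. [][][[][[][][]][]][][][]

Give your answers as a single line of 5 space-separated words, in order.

Answer: no yes no no no

Derivation:
String 1 '[[][]][][[][][[]]][][][]': depth seq [1 2 1 2 1 0 1 0 1 2 1 2 1 2 3 2 1 0 1 0 1 0 1 0]
  -> pairs=12 depth=3 groups=6 -> no
String 2 '[[[[[[[[[[[]]]]]]]]]]]': depth seq [1 2 3 4 5 6 7 8 9 10 11 10 9 8 7 6 5 4 3 2 1 0]
  -> pairs=11 depth=11 groups=1 -> yes
String 3 '[[[]][][[]]][[][[]]][][]': depth seq [1 2 3 2 1 2 1 2 3 2 1 0 1 2 1 2 3 2 1 0 1 0 1 0]
  -> pairs=12 depth=3 groups=4 -> no
String 4 '[][[]][][[][][[]]]': depth seq [1 0 1 2 1 0 1 0 1 2 1 2 1 2 3 2 1 0]
  -> pairs=9 depth=3 groups=4 -> no
String 5 '[][][[][[][][]][]][][][]': depth seq [1 0 1 0 1 2 1 2 3 2 3 2 3 2 1 2 1 0 1 0 1 0 1 0]
  -> pairs=12 depth=3 groups=6 -> no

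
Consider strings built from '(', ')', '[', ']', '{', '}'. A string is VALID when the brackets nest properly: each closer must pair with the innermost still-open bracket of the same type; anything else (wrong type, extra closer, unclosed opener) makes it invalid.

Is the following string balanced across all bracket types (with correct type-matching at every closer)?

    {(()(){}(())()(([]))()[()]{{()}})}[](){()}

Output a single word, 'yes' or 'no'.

Answer: yes

Derivation:
pos 0: push '{'; stack = {
pos 1: push '('; stack = {(
pos 2: push '('; stack = {((
pos 3: ')' matches '('; pop; stack = {(
pos 4: push '('; stack = {((
pos 5: ')' matches '('; pop; stack = {(
pos 6: push '{'; stack = {({
pos 7: '}' matches '{'; pop; stack = {(
pos 8: push '('; stack = {((
pos 9: push '('; stack = {(((
pos 10: ')' matches '('; pop; stack = {((
pos 11: ')' matches '('; pop; stack = {(
pos 12: push '('; stack = {((
pos 13: ')' matches '('; pop; stack = {(
pos 14: push '('; stack = {((
pos 15: push '('; stack = {(((
pos 16: push '['; stack = {((([
pos 17: ']' matches '['; pop; stack = {(((
pos 18: ')' matches '('; pop; stack = {((
pos 19: ')' matches '('; pop; stack = {(
pos 20: push '('; stack = {((
pos 21: ')' matches '('; pop; stack = {(
pos 22: push '['; stack = {([
pos 23: push '('; stack = {([(
pos 24: ')' matches '('; pop; stack = {([
pos 25: ']' matches '['; pop; stack = {(
pos 26: push '{'; stack = {({
pos 27: push '{'; stack = {({{
pos 28: push '('; stack = {({{(
pos 29: ')' matches '('; pop; stack = {({{
pos 30: '}' matches '{'; pop; stack = {({
pos 31: '}' matches '{'; pop; stack = {(
pos 32: ')' matches '('; pop; stack = {
pos 33: '}' matches '{'; pop; stack = (empty)
pos 34: push '['; stack = [
pos 35: ']' matches '['; pop; stack = (empty)
pos 36: push '('; stack = (
pos 37: ')' matches '('; pop; stack = (empty)
pos 38: push '{'; stack = {
pos 39: push '('; stack = {(
pos 40: ')' matches '('; pop; stack = {
pos 41: '}' matches '{'; pop; stack = (empty)
end: stack empty → VALID
Verdict: properly nested → yes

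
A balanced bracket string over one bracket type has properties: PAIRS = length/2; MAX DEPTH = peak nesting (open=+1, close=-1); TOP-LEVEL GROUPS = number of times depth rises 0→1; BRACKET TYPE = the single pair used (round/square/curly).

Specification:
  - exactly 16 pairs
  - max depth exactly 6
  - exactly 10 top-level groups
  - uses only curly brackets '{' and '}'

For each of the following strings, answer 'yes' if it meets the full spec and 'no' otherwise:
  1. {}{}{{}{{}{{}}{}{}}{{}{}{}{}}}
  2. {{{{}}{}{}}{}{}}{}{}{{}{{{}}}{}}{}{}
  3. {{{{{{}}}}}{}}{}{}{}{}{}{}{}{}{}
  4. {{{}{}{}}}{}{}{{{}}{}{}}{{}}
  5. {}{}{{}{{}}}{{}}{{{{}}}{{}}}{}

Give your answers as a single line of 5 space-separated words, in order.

String 1 '{}{}{{}{{}{{}}{}{}}{{}{}{}{}}}': depth seq [1 0 1 0 1 2 1 2 3 2 3 4 3 2 3 2 3 2 1 2 3 2 3 2 3 2 3 2 1 0]
  -> pairs=15 depth=4 groups=3 -> no
String 2 '{{{{}}{}{}}{}{}}{}{}{{}{{{}}}{}}{}{}': depth seq [1 2 3 4 3 2 3 2 3 2 1 2 1 2 1 0 1 0 1 0 1 2 1 2 3 4 3 2 1 2 1 0 1 0 1 0]
  -> pairs=18 depth=4 groups=6 -> no
String 3 '{{{{{{}}}}}{}}{}{}{}{}{}{}{}{}{}': depth seq [1 2 3 4 5 6 5 4 3 2 1 2 1 0 1 0 1 0 1 0 1 0 1 0 1 0 1 0 1 0 1 0]
  -> pairs=16 depth=6 groups=10 -> yes
String 4 '{{{}{}{}}}{}{}{{{}}{}{}}{{}}': depth seq [1 2 3 2 3 2 3 2 1 0 1 0 1 0 1 2 3 2 1 2 1 2 1 0 1 2 1 0]
  -> pairs=14 depth=3 groups=5 -> no
String 5 '{}{}{{}{{}}}{{}}{{{{}}}{{}}}{}': depth seq [1 0 1 0 1 2 1 2 3 2 1 0 1 2 1 0 1 2 3 4 3 2 1 2 3 2 1 0 1 0]
  -> pairs=15 depth=4 groups=6 -> no

Answer: no no yes no no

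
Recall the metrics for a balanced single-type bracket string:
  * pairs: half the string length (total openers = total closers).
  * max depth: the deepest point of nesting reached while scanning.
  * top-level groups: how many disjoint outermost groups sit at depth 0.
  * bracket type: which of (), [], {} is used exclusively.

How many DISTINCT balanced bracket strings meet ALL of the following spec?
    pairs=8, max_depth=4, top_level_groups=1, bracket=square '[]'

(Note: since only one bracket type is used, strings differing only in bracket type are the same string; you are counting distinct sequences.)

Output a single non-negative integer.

Spec: pairs=8 depth=4 groups=1
Count(depth <= 4) = 233
Count(depth <= 3) = 64
Count(depth == 4) = 233 - 64 = 169

Answer: 169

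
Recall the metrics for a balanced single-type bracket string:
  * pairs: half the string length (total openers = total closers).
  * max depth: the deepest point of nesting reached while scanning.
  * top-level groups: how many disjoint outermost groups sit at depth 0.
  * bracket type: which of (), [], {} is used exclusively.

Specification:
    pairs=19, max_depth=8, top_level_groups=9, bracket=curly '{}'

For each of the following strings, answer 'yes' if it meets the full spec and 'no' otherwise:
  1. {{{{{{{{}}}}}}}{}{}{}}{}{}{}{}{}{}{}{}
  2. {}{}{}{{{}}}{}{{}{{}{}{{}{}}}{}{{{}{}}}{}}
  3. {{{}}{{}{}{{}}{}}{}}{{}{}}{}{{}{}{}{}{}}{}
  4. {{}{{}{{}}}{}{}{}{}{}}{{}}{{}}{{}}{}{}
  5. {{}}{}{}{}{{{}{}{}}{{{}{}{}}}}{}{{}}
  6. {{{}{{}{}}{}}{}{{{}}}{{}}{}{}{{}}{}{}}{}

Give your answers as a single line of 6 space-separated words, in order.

Answer: yes no no no no no

Derivation:
String 1 '{{{{{{{{}}}}}}}{}{}{}}{}{}{}{}{}{}{}{}': depth seq [1 2 3 4 5 6 7 8 7 6 5 4 3 2 1 2 1 2 1 2 1 0 1 0 1 0 1 0 1 0 1 0 1 0 1 0 1 0]
  -> pairs=19 depth=8 groups=9 -> yes
String 2 '{}{}{}{{{}}}{}{{}{{}{}{{}{}}}{}{{{}{}}}{}}': depth seq [1 0 1 0 1 0 1 2 3 2 1 0 1 0 1 2 1 2 3 2 3 2 3 4 3 4 3 2 1 2 1 2 3 4 3 4 3 2 1 2 1 0]
  -> pairs=21 depth=4 groups=6 -> no
String 3 '{{{}}{{}{}{{}}{}}{}}{{}{}}{}{{}{}{}{}{}}{}': depth seq [1 2 3 2 1 2 3 2 3 2 3 4 3 2 3 2 1 2 1 0 1 2 1 2 1 0 1 0 1 2 1 2 1 2 1 2 1 2 1 0 1 0]
  -> pairs=21 depth=4 groups=5 -> no
String 4 '{{}{{}{{}}}{}{}{}{}{}}{{}}{{}}{{}}{}{}': depth seq [1 2 1 2 3 2 3 4 3 2 1 2 1 2 1 2 1 2 1 2 1 0 1 2 1 0 1 2 1 0 1 2 1 0 1 0 1 0]
  -> pairs=19 depth=4 groups=6 -> no
String 5 '{{}}{}{}{}{{{}{}{}}{{{}{}{}}}}{}{{}}': depth seq [1 2 1 0 1 0 1 0 1 0 1 2 3 2 3 2 3 2 1 2 3 4 3 4 3 4 3 2 1 0 1 0 1 2 1 0]
  -> pairs=18 depth=4 groups=7 -> no
String 6 '{{{}{{}{}}{}}{}{{{}}}{{}}{}{}{{}}{}{}}{}': depth seq [1 2 3 2 3 4 3 4 3 2 3 2 1 2 1 2 3 4 3 2 1 2 3 2 1 2 1 2 1 2 3 2 1 2 1 2 1 0 1 0]
  -> pairs=20 depth=4 groups=2 -> no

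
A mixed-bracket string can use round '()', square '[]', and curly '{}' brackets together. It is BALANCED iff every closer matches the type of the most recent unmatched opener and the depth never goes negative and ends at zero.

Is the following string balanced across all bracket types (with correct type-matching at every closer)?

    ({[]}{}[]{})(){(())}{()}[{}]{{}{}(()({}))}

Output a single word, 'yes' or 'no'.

Answer: yes

Derivation:
pos 0: push '('; stack = (
pos 1: push '{'; stack = ({
pos 2: push '['; stack = ({[
pos 3: ']' matches '['; pop; stack = ({
pos 4: '}' matches '{'; pop; stack = (
pos 5: push '{'; stack = ({
pos 6: '}' matches '{'; pop; stack = (
pos 7: push '['; stack = ([
pos 8: ']' matches '['; pop; stack = (
pos 9: push '{'; stack = ({
pos 10: '}' matches '{'; pop; stack = (
pos 11: ')' matches '('; pop; stack = (empty)
pos 12: push '('; stack = (
pos 13: ')' matches '('; pop; stack = (empty)
pos 14: push '{'; stack = {
pos 15: push '('; stack = {(
pos 16: push '('; stack = {((
pos 17: ')' matches '('; pop; stack = {(
pos 18: ')' matches '('; pop; stack = {
pos 19: '}' matches '{'; pop; stack = (empty)
pos 20: push '{'; stack = {
pos 21: push '('; stack = {(
pos 22: ')' matches '('; pop; stack = {
pos 23: '}' matches '{'; pop; stack = (empty)
pos 24: push '['; stack = [
pos 25: push '{'; stack = [{
pos 26: '}' matches '{'; pop; stack = [
pos 27: ']' matches '['; pop; stack = (empty)
pos 28: push '{'; stack = {
pos 29: push '{'; stack = {{
pos 30: '}' matches '{'; pop; stack = {
pos 31: push '{'; stack = {{
pos 32: '}' matches '{'; pop; stack = {
pos 33: push '('; stack = {(
pos 34: push '('; stack = {((
pos 35: ')' matches '('; pop; stack = {(
pos 36: push '('; stack = {((
pos 37: push '{'; stack = {(({
pos 38: '}' matches '{'; pop; stack = {((
pos 39: ')' matches '('; pop; stack = {(
pos 40: ')' matches '('; pop; stack = {
pos 41: '}' matches '{'; pop; stack = (empty)
end: stack empty → VALID
Verdict: properly nested → yes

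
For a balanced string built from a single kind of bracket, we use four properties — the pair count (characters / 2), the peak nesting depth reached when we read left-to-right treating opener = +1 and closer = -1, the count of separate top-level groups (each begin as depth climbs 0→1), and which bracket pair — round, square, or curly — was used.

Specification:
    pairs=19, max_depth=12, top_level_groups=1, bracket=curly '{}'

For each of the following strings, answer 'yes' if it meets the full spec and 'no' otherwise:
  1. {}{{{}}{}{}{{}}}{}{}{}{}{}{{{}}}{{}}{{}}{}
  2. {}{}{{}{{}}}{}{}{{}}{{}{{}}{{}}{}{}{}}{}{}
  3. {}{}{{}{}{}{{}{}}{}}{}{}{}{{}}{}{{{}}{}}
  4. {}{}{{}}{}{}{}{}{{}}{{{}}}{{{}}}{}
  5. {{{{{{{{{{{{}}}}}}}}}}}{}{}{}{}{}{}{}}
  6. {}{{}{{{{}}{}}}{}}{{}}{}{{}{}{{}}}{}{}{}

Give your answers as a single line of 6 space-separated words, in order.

Answer: no no no no yes no

Derivation:
String 1 '{}{{{}}{}{}{{}}}{}{}{}{}{}{{{}}}{{}}{{}}{}': depth seq [1 0 1 2 3 2 1 2 1 2 1 2 3 2 1 0 1 0 1 0 1 0 1 0 1 0 1 2 3 2 1 0 1 2 1 0 1 2 1 0 1 0]
  -> pairs=21 depth=3 groups=11 -> no
String 2 '{}{}{{}{{}}}{}{}{{}}{{}{{}}{{}}{}{}{}}{}{}': depth seq [1 0 1 0 1 2 1 2 3 2 1 0 1 0 1 0 1 2 1 0 1 2 1 2 3 2 1 2 3 2 1 2 1 2 1 2 1 0 1 0 1 0]
  -> pairs=21 depth=3 groups=9 -> no
String 3 '{}{}{{}{}{}{{}{}}{}}{}{}{}{{}}{}{{{}}{}}': depth seq [1 0 1 0 1 2 1 2 1 2 1 2 3 2 3 2 1 2 1 0 1 0 1 0 1 0 1 2 1 0 1 0 1 2 3 2 1 2 1 0]
  -> pairs=20 depth=3 groups=9 -> no
String 4 '{}{}{{}}{}{}{}{}{{}}{{{}}}{{{}}}{}': depth seq [1 0 1 0 1 2 1 0 1 0 1 0 1 0 1 0 1 2 1 0 1 2 3 2 1 0 1 2 3 2 1 0 1 0]
  -> pairs=17 depth=3 groups=11 -> no
String 5 '{{{{{{{{{{{{}}}}}}}}}}}{}{}{}{}{}{}{}}': depth seq [1 2 3 4 5 6 7 8 9 10 11 12 11 10 9 8 7 6 5 4 3 2 1 2 1 2 1 2 1 2 1 2 1 2 1 2 1 0]
  -> pairs=19 depth=12 groups=1 -> yes
String 6 '{}{{}{{{{}}{}}}{}}{{}}{}{{}{}{{}}}{}{}{}': depth seq [1 0 1 2 1 2 3 4 5 4 3 4 3 2 1 2 1 0 1 2 1 0 1 0 1 2 1 2 1 2 3 2 1 0 1 0 1 0 1 0]
  -> pairs=20 depth=5 groups=8 -> no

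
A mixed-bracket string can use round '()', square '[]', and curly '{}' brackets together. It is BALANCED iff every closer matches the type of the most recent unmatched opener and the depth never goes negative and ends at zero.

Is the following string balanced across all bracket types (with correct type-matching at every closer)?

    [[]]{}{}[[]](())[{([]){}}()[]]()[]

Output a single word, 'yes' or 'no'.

Answer: yes

Derivation:
pos 0: push '['; stack = [
pos 1: push '['; stack = [[
pos 2: ']' matches '['; pop; stack = [
pos 3: ']' matches '['; pop; stack = (empty)
pos 4: push '{'; stack = {
pos 5: '}' matches '{'; pop; stack = (empty)
pos 6: push '{'; stack = {
pos 7: '}' matches '{'; pop; stack = (empty)
pos 8: push '['; stack = [
pos 9: push '['; stack = [[
pos 10: ']' matches '['; pop; stack = [
pos 11: ']' matches '['; pop; stack = (empty)
pos 12: push '('; stack = (
pos 13: push '('; stack = ((
pos 14: ')' matches '('; pop; stack = (
pos 15: ')' matches '('; pop; stack = (empty)
pos 16: push '['; stack = [
pos 17: push '{'; stack = [{
pos 18: push '('; stack = [{(
pos 19: push '['; stack = [{([
pos 20: ']' matches '['; pop; stack = [{(
pos 21: ')' matches '('; pop; stack = [{
pos 22: push '{'; stack = [{{
pos 23: '}' matches '{'; pop; stack = [{
pos 24: '}' matches '{'; pop; stack = [
pos 25: push '('; stack = [(
pos 26: ')' matches '('; pop; stack = [
pos 27: push '['; stack = [[
pos 28: ']' matches '['; pop; stack = [
pos 29: ']' matches '['; pop; stack = (empty)
pos 30: push '('; stack = (
pos 31: ')' matches '('; pop; stack = (empty)
pos 32: push '['; stack = [
pos 33: ']' matches '['; pop; stack = (empty)
end: stack empty → VALID
Verdict: properly nested → yes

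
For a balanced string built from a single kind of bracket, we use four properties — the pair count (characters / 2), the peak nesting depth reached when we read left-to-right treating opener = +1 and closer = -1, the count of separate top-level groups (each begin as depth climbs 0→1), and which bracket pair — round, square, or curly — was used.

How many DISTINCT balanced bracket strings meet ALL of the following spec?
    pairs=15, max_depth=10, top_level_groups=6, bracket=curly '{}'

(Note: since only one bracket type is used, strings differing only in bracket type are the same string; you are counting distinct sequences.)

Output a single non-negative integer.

Answer: 6

Derivation:
Spec: pairs=15 depth=10 groups=6
Count(depth <= 10) = 326876
Count(depth <= 9) = 326870
Count(depth == 10) = 326876 - 326870 = 6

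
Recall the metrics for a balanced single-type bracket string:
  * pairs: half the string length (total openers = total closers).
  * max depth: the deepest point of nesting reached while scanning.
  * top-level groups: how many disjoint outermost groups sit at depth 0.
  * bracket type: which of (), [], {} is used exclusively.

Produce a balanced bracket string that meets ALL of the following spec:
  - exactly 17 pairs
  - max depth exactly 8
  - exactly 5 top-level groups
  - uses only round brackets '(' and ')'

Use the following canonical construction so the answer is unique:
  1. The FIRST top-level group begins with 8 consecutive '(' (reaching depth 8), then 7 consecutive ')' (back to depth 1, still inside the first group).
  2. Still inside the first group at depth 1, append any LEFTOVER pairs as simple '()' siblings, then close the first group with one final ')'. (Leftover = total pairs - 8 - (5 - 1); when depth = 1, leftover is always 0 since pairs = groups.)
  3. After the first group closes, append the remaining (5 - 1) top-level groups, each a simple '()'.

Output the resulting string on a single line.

Spec: pairs=17 depth=8 groups=5
Leftover pairs = 17 - 8 - (5-1) = 5
First group: deep chain of depth 8 + 5 sibling pairs
Remaining 4 groups: simple '()' each

Answer: (((((((()))))))()()()()())()()()()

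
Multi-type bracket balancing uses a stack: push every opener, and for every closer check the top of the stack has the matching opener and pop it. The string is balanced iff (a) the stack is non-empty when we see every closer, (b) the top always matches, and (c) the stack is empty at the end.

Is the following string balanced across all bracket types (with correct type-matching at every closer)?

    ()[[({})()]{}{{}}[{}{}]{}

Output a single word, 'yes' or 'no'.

pos 0: push '('; stack = (
pos 1: ')' matches '('; pop; stack = (empty)
pos 2: push '['; stack = [
pos 3: push '['; stack = [[
pos 4: push '('; stack = [[(
pos 5: push '{'; stack = [[({
pos 6: '}' matches '{'; pop; stack = [[(
pos 7: ')' matches '('; pop; stack = [[
pos 8: push '('; stack = [[(
pos 9: ')' matches '('; pop; stack = [[
pos 10: ']' matches '['; pop; stack = [
pos 11: push '{'; stack = [{
pos 12: '}' matches '{'; pop; stack = [
pos 13: push '{'; stack = [{
pos 14: push '{'; stack = [{{
pos 15: '}' matches '{'; pop; stack = [{
pos 16: '}' matches '{'; pop; stack = [
pos 17: push '['; stack = [[
pos 18: push '{'; stack = [[{
pos 19: '}' matches '{'; pop; stack = [[
pos 20: push '{'; stack = [[{
pos 21: '}' matches '{'; pop; stack = [[
pos 22: ']' matches '['; pop; stack = [
pos 23: push '{'; stack = [{
pos 24: '}' matches '{'; pop; stack = [
end: stack still non-empty ([) → INVALID
Verdict: unclosed openers at end: [ → no

Answer: no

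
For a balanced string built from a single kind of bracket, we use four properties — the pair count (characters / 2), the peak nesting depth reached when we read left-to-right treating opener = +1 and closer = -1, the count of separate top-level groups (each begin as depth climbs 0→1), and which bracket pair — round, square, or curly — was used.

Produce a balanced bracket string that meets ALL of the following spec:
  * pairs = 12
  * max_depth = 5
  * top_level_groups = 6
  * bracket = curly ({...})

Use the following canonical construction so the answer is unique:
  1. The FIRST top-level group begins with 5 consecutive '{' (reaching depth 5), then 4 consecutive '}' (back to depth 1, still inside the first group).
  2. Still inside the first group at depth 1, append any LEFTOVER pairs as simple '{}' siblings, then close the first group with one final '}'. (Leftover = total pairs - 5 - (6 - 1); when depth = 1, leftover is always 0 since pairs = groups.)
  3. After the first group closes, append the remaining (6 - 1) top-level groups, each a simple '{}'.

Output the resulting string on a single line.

Answer: {{{{{}}}}{}{}}{}{}{}{}{}

Derivation:
Spec: pairs=12 depth=5 groups=6
Leftover pairs = 12 - 5 - (6-1) = 2
First group: deep chain of depth 5 + 2 sibling pairs
Remaining 5 groups: simple '{}' each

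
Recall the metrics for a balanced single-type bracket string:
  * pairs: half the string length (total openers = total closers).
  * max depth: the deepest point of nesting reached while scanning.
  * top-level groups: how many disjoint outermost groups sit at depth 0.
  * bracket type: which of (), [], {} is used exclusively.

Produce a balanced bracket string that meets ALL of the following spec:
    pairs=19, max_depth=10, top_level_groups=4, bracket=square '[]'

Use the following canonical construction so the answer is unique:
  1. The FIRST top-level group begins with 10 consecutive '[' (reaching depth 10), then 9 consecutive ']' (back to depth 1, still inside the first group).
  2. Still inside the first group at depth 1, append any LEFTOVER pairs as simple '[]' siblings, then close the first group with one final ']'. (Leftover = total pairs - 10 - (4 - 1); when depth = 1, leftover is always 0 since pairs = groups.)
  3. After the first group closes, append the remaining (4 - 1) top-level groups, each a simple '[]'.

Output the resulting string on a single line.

Spec: pairs=19 depth=10 groups=4
Leftover pairs = 19 - 10 - (4-1) = 6
First group: deep chain of depth 10 + 6 sibling pairs
Remaining 3 groups: simple '[]' each

Answer: [[[[[[[[[[]]]]]]]]][][][][][][]][][][]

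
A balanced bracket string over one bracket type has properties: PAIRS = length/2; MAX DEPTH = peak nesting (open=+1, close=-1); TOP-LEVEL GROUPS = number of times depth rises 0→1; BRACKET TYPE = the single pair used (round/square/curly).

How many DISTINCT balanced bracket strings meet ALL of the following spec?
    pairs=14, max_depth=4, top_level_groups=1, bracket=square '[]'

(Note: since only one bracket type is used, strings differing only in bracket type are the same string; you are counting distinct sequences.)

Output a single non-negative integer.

Spec: pairs=14 depth=4 groups=1
Count(depth <= 4) = 75025
Count(depth <= 3) = 4096
Count(depth == 4) = 75025 - 4096 = 70929

Answer: 70929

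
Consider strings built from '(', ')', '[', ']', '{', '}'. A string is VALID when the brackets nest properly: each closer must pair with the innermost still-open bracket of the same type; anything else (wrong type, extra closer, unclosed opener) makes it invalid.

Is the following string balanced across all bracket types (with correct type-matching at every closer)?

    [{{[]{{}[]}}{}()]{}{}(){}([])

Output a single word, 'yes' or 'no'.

pos 0: push '['; stack = [
pos 1: push '{'; stack = [{
pos 2: push '{'; stack = [{{
pos 3: push '['; stack = [{{[
pos 4: ']' matches '['; pop; stack = [{{
pos 5: push '{'; stack = [{{{
pos 6: push '{'; stack = [{{{{
pos 7: '}' matches '{'; pop; stack = [{{{
pos 8: push '['; stack = [{{{[
pos 9: ']' matches '['; pop; stack = [{{{
pos 10: '}' matches '{'; pop; stack = [{{
pos 11: '}' matches '{'; pop; stack = [{
pos 12: push '{'; stack = [{{
pos 13: '}' matches '{'; pop; stack = [{
pos 14: push '('; stack = [{(
pos 15: ')' matches '('; pop; stack = [{
pos 16: saw closer ']' but top of stack is '{' (expected '}') → INVALID
Verdict: type mismatch at position 16: ']' closes '{' → no

Answer: no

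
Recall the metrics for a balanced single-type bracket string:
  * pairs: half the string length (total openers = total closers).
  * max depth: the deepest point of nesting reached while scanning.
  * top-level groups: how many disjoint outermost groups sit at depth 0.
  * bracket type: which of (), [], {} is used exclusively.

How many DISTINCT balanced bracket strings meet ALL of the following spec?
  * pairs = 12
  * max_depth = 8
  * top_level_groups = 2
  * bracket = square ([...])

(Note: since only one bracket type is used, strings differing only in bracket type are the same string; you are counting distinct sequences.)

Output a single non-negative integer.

Answer: 1524

Derivation:
Spec: pairs=12 depth=8 groups=2
Count(depth <= 8) = 58448
Count(depth <= 7) = 56924
Count(depth == 8) = 58448 - 56924 = 1524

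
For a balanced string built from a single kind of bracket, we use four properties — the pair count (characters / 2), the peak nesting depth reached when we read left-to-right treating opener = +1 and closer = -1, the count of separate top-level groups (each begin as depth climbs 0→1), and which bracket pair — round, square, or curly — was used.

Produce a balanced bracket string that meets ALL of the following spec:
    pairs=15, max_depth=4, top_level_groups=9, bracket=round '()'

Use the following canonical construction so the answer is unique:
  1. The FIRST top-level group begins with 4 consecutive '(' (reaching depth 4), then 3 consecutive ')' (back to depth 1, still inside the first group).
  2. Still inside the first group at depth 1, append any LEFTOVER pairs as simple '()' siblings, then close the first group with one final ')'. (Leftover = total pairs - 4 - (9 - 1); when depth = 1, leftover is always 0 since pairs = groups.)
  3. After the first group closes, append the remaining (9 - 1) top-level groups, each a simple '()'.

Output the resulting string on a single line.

Answer: (((()))()()())()()()()()()()()

Derivation:
Spec: pairs=15 depth=4 groups=9
Leftover pairs = 15 - 4 - (9-1) = 3
First group: deep chain of depth 4 + 3 sibling pairs
Remaining 8 groups: simple '()' each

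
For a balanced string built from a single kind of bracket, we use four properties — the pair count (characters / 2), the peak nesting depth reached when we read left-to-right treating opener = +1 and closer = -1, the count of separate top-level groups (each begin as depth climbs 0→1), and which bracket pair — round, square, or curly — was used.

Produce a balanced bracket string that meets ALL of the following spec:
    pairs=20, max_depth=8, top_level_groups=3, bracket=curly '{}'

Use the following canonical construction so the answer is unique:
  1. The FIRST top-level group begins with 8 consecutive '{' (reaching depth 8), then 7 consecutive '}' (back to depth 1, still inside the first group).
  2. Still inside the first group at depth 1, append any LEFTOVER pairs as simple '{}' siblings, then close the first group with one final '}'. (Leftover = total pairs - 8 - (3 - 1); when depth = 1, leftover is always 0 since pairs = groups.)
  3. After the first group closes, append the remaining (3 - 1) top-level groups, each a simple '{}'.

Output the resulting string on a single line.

Spec: pairs=20 depth=8 groups=3
Leftover pairs = 20 - 8 - (3-1) = 10
First group: deep chain of depth 8 + 10 sibling pairs
Remaining 2 groups: simple '{}' each

Answer: {{{{{{{{}}}}}}}{}{}{}{}{}{}{}{}{}{}}{}{}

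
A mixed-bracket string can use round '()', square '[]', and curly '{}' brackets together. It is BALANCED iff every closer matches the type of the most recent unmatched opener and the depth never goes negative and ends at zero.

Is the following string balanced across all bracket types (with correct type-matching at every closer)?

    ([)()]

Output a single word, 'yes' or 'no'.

Answer: no

Derivation:
pos 0: push '('; stack = (
pos 1: push '['; stack = ([
pos 2: saw closer ')' but top of stack is '[' (expected ']') → INVALID
Verdict: type mismatch at position 2: ')' closes '[' → no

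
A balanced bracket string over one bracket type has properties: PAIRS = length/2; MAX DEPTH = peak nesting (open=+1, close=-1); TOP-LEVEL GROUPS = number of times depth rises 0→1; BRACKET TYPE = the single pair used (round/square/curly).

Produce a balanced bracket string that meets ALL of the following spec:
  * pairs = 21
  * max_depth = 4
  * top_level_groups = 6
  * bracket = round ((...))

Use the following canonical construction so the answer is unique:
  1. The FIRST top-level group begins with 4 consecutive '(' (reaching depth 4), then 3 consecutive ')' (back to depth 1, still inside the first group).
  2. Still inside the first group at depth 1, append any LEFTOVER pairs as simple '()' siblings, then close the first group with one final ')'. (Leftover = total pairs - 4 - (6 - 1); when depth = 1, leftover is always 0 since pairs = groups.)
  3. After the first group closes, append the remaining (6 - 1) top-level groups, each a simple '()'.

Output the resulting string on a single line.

Spec: pairs=21 depth=4 groups=6
Leftover pairs = 21 - 4 - (6-1) = 12
First group: deep chain of depth 4 + 12 sibling pairs
Remaining 5 groups: simple '()' each

Answer: (((()))()()()()()()()()()()()())()()()()()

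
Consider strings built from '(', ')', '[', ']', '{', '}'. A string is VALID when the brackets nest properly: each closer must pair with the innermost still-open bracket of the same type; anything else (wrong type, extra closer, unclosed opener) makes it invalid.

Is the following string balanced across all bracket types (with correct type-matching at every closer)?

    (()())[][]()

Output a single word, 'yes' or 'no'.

pos 0: push '('; stack = (
pos 1: push '('; stack = ((
pos 2: ')' matches '('; pop; stack = (
pos 3: push '('; stack = ((
pos 4: ')' matches '('; pop; stack = (
pos 5: ')' matches '('; pop; stack = (empty)
pos 6: push '['; stack = [
pos 7: ']' matches '['; pop; stack = (empty)
pos 8: push '['; stack = [
pos 9: ']' matches '['; pop; stack = (empty)
pos 10: push '('; stack = (
pos 11: ')' matches '('; pop; stack = (empty)
end: stack empty → VALID
Verdict: properly nested → yes

Answer: yes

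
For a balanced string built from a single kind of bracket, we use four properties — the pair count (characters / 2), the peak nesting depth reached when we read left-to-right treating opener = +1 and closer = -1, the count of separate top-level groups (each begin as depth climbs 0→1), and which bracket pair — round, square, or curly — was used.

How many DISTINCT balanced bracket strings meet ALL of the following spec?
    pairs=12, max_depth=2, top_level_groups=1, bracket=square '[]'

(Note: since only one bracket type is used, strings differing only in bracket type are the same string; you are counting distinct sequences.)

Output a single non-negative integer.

Spec: pairs=12 depth=2 groups=1
Count(depth <= 2) = 1
Count(depth <= 1) = 0
Count(depth == 2) = 1 - 0 = 1

Answer: 1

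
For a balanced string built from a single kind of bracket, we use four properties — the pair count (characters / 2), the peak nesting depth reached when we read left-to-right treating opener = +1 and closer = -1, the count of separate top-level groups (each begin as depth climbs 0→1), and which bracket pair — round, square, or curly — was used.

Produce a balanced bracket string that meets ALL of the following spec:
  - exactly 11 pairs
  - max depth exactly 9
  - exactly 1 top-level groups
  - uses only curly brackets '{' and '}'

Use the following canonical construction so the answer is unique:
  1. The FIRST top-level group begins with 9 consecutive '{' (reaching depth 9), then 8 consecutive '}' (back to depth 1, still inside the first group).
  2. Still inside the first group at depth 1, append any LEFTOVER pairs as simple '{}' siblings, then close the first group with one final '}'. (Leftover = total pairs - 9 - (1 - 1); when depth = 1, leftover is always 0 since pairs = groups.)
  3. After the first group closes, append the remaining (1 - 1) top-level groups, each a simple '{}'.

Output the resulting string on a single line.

Answer: {{{{{{{{{}}}}}}}}{}{}}

Derivation:
Spec: pairs=11 depth=9 groups=1
Leftover pairs = 11 - 9 - (1-1) = 2
First group: deep chain of depth 9 + 2 sibling pairs
Remaining 0 groups: simple '{}' each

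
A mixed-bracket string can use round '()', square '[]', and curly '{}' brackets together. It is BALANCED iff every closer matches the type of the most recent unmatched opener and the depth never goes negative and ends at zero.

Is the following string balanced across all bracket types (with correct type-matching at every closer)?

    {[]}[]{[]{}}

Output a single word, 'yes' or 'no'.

Answer: yes

Derivation:
pos 0: push '{'; stack = {
pos 1: push '['; stack = {[
pos 2: ']' matches '['; pop; stack = {
pos 3: '}' matches '{'; pop; stack = (empty)
pos 4: push '['; stack = [
pos 5: ']' matches '['; pop; stack = (empty)
pos 6: push '{'; stack = {
pos 7: push '['; stack = {[
pos 8: ']' matches '['; pop; stack = {
pos 9: push '{'; stack = {{
pos 10: '}' matches '{'; pop; stack = {
pos 11: '}' matches '{'; pop; stack = (empty)
end: stack empty → VALID
Verdict: properly nested → yes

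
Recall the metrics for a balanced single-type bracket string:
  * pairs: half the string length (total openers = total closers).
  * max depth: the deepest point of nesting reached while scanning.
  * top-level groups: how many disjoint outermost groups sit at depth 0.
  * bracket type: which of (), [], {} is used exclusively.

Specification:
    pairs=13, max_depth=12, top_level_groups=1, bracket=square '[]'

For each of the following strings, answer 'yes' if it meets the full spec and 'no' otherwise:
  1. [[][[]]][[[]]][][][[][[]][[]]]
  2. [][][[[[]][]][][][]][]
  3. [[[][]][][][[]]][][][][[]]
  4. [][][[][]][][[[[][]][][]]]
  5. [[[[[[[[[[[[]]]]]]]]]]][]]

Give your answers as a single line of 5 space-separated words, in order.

Answer: no no no no yes

Derivation:
String 1 '[[][[]]][[[]]][][][[][[]][[]]]': depth seq [1 2 1 2 3 2 1 0 1 2 3 2 1 0 1 0 1 0 1 2 1 2 3 2 1 2 3 2 1 0]
  -> pairs=15 depth=3 groups=5 -> no
String 2 '[][][[[[]][]][][][]][]': depth seq [1 0 1 0 1 2 3 4 3 2 3 2 1 2 1 2 1 2 1 0 1 0]
  -> pairs=11 depth=4 groups=4 -> no
String 3 '[[[][]][][][[]]][][][][[]]': depth seq [1 2 3 2 3 2 1 2 1 2 1 2 3 2 1 0 1 0 1 0 1 0 1 2 1 0]
  -> pairs=13 depth=3 groups=5 -> no
String 4 '[][][[][]][][[[[][]][][]]]': depth seq [1 0 1 0 1 2 1 2 1 0 1 0 1 2 3 4 3 4 3 2 3 2 3 2 1 0]
  -> pairs=13 depth=4 groups=5 -> no
String 5 '[[[[[[[[[[[[]]]]]]]]]]][]]': depth seq [1 2 3 4 5 6 7 8 9 10 11 12 11 10 9 8 7 6 5 4 3 2 1 2 1 0]
  -> pairs=13 depth=12 groups=1 -> yes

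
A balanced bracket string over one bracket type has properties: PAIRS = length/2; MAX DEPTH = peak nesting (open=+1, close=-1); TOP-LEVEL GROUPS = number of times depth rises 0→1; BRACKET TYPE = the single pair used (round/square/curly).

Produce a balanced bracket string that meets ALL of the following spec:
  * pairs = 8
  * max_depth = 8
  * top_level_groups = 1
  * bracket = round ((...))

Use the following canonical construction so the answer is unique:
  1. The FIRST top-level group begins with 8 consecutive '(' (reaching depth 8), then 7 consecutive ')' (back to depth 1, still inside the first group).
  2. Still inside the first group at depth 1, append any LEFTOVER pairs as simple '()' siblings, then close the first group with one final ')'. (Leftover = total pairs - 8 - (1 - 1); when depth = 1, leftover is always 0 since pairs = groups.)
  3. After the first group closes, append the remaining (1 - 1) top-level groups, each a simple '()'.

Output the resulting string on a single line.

Spec: pairs=8 depth=8 groups=1
Leftover pairs = 8 - 8 - (1-1) = 0
First group: deep chain of depth 8 + 0 sibling pairs
Remaining 0 groups: simple '()' each

Answer: (((((((())))))))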